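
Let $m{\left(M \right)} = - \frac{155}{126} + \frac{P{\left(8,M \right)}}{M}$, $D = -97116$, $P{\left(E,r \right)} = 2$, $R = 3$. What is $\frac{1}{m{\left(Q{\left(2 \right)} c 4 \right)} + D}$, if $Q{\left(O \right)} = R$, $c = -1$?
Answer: $- \frac{63}{6118396} \approx -1.0297 \cdot 10^{-5}$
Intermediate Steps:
$Q{\left(O \right)} = 3$
$m{\left(M \right)} = - \frac{155}{126} + \frac{2}{M}$
$\frac{1}{m{\left(Q{\left(2 \right)} c 4 \right)} + D} = \frac{1}{\left(- \frac{155}{126} + \frac{2}{3 \left(-1\right) 4}\right) - 97116} = \frac{1}{\left(- \frac{155}{126} + \frac{2}{\left(-3\right) 4}\right) - 97116} = \frac{1}{\left(- \frac{155}{126} + \frac{2}{-12}\right) - 97116} = \frac{1}{\left(- \frac{155}{126} + 2 \left(- \frac{1}{12}\right)\right) - 97116} = \frac{1}{\left(- \frac{155}{126} - \frac{1}{6}\right) - 97116} = \frac{1}{- \frac{88}{63} - 97116} = \frac{1}{- \frac{6118396}{63}} = - \frac{63}{6118396}$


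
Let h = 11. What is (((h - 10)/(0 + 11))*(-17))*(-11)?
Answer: 17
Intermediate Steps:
(((h - 10)/(0 + 11))*(-17))*(-11) = (((11 - 10)/(0 + 11))*(-17))*(-11) = ((1/11)*(-17))*(-11) = -17/11*(-11) = 17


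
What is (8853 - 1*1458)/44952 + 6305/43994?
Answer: 101459665/329603048 ≈ 0.30782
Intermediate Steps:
(8853 - 1*1458)/44952 + 6305/43994 = (8853 - 1458)*(1/44952) + 6305*(1/43994) = 7395*(1/44952) + 6305/43994 = 2465/14984 + 6305/43994 = 101459665/329603048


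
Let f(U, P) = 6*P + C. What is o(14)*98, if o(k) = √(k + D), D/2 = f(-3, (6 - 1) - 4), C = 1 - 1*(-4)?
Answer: 588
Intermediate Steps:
C = 5 (C = 1 + 4 = 5)
f(U, P) = 5 + 6*P (f(U, P) = 6*P + 5 = 5 + 6*P)
D = 22 (D = 2*(5 + 6*((6 - 1) - 4)) = 2*(5 + 6*(5 - 4)) = 2*(5 + 6*1) = 2*(5 + 6) = 2*11 = 22)
o(k) = √(22 + k) (o(k) = √(k + 22) = √(22 + k))
o(14)*98 = √(22 + 14)*98 = √36*98 = 6*98 = 588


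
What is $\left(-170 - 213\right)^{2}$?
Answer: $146689$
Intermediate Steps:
$\left(-170 - 213\right)^{2} = \left(-383\right)^{2} = 146689$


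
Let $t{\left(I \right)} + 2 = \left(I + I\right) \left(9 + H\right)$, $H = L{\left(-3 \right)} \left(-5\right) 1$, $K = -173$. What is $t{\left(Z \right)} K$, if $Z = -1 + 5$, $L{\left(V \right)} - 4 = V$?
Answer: $-5190$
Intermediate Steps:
$L{\left(V \right)} = 4 + V$
$H = -5$ ($H = \left(4 - 3\right) \left(-5\right) 1 = 1 \left(-5\right) 1 = \left(-5\right) 1 = -5$)
$Z = 4$
$t{\left(I \right)} = -2 + 8 I$ ($t{\left(I \right)} = -2 + \left(I + I\right) \left(9 - 5\right) = -2 + 2 I 4 = -2 + 8 I$)
$t{\left(Z \right)} K = \left(-2 + 8 \cdot 4\right) \left(-173\right) = \left(-2 + 32\right) \left(-173\right) = 30 \left(-173\right) = -5190$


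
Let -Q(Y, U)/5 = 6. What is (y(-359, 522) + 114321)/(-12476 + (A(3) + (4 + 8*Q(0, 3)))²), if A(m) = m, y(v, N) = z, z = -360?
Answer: 113961/41813 ≈ 2.7255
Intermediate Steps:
Q(Y, U) = -30 (Q(Y, U) = -5*6 = -30)
y(v, N) = -360
(y(-359, 522) + 114321)/(-12476 + (A(3) + (4 + 8*Q(0, 3)))²) = (-360 + 114321)/(-12476 + (3 + (4 + 8*(-30)))²) = 113961/(-12476 + (3 + (4 - 240))²) = 113961/(-12476 + (3 - 236)²) = 113961/(-12476 + (-233)²) = 113961/(-12476 + 54289) = 113961/41813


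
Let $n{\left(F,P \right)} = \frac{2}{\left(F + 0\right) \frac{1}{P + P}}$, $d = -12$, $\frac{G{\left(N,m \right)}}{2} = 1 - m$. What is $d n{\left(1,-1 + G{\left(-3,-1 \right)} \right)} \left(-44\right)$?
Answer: $6336$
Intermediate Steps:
$G{\left(N,m \right)} = 2 - 2 m$ ($G{\left(N,m \right)} = 2 \left(1 - m\right) = 2 - 2 m$)
$n{\left(F,P \right)} = \frac{4 P}{F}$ ($n{\left(F,P \right)} = \frac{2}{F \frac{1}{2 P}} = \frac{2}{\frac{1}{2} F \frac{1}{P}} = 2 \frac{2 P}{F} = \frac{4 P}{F}$)
$d n{\left(1,-1 + G{\left(-3,-1 \right)} \right)} \left(-44\right) = - 12 \frac{4 \left(-1 + \left(2 - -2\right)\right)}{1} \left(-44\right) = - 12 \cdot 4 \left(-1 + \left(2 + 2\right)\right) 1 \left(-44\right) = - 12 \cdot 4 \left(-1 + 4\right) 1 \left(-44\right) = - 12 \cdot 4 \cdot 3 \cdot 1 \left(-44\right) = \left(-12\right) 12 \left(-44\right) = \left(-144\right) \left(-44\right) = 6336$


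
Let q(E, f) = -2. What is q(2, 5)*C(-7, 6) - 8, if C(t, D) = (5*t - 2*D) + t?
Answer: 100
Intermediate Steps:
C(t, D) = -2*D + 6*t (C(t, D) = (-2*D + 5*t) + t = -2*D + 6*t)
q(2, 5)*C(-7, 6) - 8 = -2*(-2*6 + 6*(-7)) - 8 = -2*(-12 - 42) - 8 = -2*(-54) - 8 = 108 - 8 = 100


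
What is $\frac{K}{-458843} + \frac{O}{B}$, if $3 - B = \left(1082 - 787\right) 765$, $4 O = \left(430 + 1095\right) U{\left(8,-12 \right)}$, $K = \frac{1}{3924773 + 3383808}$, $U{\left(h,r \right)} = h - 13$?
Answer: $\frac{25570370641442687}{3027156293035732704} \approx 0.008447$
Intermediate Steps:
$U{\left(h,r \right)} = -13 + h$
$K = \frac{1}{7308581} \approx 1.3683 \cdot 10^{-7}$
$O = - \frac{7625}{4}$ ($O = \frac{\left(430 + 1095\right) \left(-13 + 8\right)}{4} = \frac{1525 \left(-5\right)}{4} = \frac{1}{4} \left(-7625\right) = - \frac{7625}{4} \approx -1906.3$)
$B = -225672$ ($B = 3 - \left(1082 - 787\right) 765 = 3 - 295 \cdot 765 = 3 - 225675 = -225672$)
$\frac{K}{-458843} + \frac{O}{B} = \frac{1}{7308581 \left(-458843\right)} - \frac{7625}{4 \left(-225672\right)} = \frac{1}{7308581} \left(- \frac{1}{458843}\right) - - \frac{7625}{902688} = - \frac{1}{3353491231783} + \frac{7625}{902688} = \frac{25570370641442687}{3027156293035732704}$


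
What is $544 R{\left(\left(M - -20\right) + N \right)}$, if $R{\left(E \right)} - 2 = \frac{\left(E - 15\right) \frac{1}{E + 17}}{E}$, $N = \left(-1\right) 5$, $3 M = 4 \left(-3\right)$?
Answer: $\frac{83232}{77} \approx 1080.9$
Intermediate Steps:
$M = -4$ ($M = \frac{4 \left(-3\right)}{3} = \frac{1}{3} \left(-12\right) = -4$)
$N = -5$
$R{\left(E \right)} = 2 + \frac{-15 + E}{E \left(17 + E\right)}$ ($R{\left(E \right)} = 2 + \frac{\left(E - 15\right) \frac{1}{E + 17}}{E} = 2 + \frac{\left(-15 + E\right) \frac{1}{17 + E}}{E} = 2 + \frac{\frac{1}{17 + E} \left(-15 + E\right)}{E} = 2 + \frac{-15 + E}{E \left(17 + E\right)}$)
$544 R{\left(\left(M - -20\right) + N \right)} = 544 \frac{-15 + 2 \left(\left(-4 - -20\right) - 5\right)^{2} + 35 \left(\left(-4 - -20\right) - 5\right)}{\left(\left(-4 - -20\right) - 5\right) \left(17 - -11\right)} = 544 \frac{-15 + 2 \left(\left(-4 + 20\right) - 5\right)^{2} + 35 \left(\left(-4 + 20\right) - 5\right)}{\left(\left(-4 + 20\right) - 5\right) \left(17 + \left(\left(-4 + 20\right) - 5\right)\right)} = 544 \frac{-15 + 2 \left(16 - 5\right)^{2} + 35 \left(16 - 5\right)}{\left(16 - 5\right) \left(17 + \left(16 - 5\right)\right)} = 544 \frac{-15 + 2 \cdot 11^{2} + 35 \cdot 11}{11 \left(17 + 11\right)} = 544 \frac{-15 + 2 \cdot 121 + 385}{11 \cdot 28} = 544 \cdot \frac{1}{11} \cdot \frac{1}{28} \left(-15 + 242 + 385\right) = 544 \cdot \frac{1}{11} \cdot \frac{1}{28} \cdot 612 = 544 \cdot \frac{153}{77} = \frac{83232}{77}$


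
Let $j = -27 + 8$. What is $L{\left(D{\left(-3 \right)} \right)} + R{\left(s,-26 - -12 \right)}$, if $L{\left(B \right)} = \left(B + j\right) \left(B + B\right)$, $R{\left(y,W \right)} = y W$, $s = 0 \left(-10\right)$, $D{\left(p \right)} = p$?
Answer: $132$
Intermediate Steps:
$j = -19$
$s = 0$
$R{\left(y,W \right)} = W y$
$L{\left(B \right)} = 2 B \left(-19 + B\right)$ ($L{\left(B \right)} = \left(B - 19\right) \left(B + B\right) = \left(-19 + B\right) 2 B = 2 B \left(-19 + B\right)$)
$L{\left(D{\left(-3 \right)} \right)} + R{\left(s,-26 - -12 \right)} = 2 \left(-3\right) \left(-19 - 3\right) + \left(-26 - -12\right) 0 = 2 \left(-3\right) \left(-22\right) + \left(-26 + 12\right) 0 = 132 - 0 = 132 + 0 = 132$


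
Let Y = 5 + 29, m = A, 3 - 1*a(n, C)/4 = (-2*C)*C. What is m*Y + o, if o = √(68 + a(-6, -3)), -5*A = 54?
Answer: -1836/5 + 2*√38 ≈ -354.87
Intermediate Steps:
a(n, C) = 12 + 8*C² (a(n, C) = 12 - 4*(-2*C)*C = 12 - (-8)*C² = 12 + 8*C²)
A = -54/5 (A = -⅕*54 = -54/5 ≈ -10.800)
m = -54/5 ≈ -10.800
o = 2*√38 (o = √(68 + (12 + 8*(-3)²)) = √(68 + (12 + 8*9)) = √(68 + (12 + 72)) = √(68 + 84) = √152 = 2*√38 ≈ 12.329)
Y = 34
m*Y + o = -54/5*34 + 2*√38 = -1836/5 + 2*√38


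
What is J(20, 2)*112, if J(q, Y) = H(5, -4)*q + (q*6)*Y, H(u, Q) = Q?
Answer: 17920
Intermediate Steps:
J(q, Y) = -4*q + 6*Y*q (J(q, Y) = -4*q + (q*6)*Y = -4*q + (6*q)*Y = -4*q + 6*Y*q)
J(20, 2)*112 = (2*20*(-2 + 3*2))*112 = (2*20*(-2 + 6))*112 = (2*20*4)*112 = 160*112 = 17920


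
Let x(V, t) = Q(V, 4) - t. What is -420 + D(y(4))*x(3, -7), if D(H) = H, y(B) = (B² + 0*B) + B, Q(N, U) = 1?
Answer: -260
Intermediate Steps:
x(V, t) = 1 - t
y(B) = B + B² (y(B) = (B² + 0) + B = B² + B = B + B²)
-420 + D(y(4))*x(3, -7) = -420 + (4*(1 + 4))*(1 - 1*(-7)) = -420 + (4*5)*(1 + 7) = -420 + 20*8 = -420 + 160 = -260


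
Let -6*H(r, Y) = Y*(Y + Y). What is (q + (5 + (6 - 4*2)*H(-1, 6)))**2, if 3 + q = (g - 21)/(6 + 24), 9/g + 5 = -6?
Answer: 77284/121 ≈ 638.71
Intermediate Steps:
H(r, Y) = -Y**2/3 (H(r, Y) = -Y*(Y + Y)/6 = -Y*2*Y/6 = -Y**2/3)
g = -9/11 (g = 9/(-5 - 6) = 9/(-11) = 9*(-1/11) = -9/11 ≈ -0.81818)
q = -41/11 (q = -3 + (-9/11 - 21)/(6 + 24) = -3 - 240/11/30 = -3 - 240/11*1/30 = -3 - 8/11 = -41/11 ≈ -3.7273)
(q + (5 + (6 - 4*2)*H(-1, 6)))**2 = (-41/11 + (5 + (6 - 4*2)*(-1/3*6**2)))**2 = (-41/11 + (5 + (6 - 8)*(-1/3*36)))**2 = (-41/11 + (5 - 2*(-12)))**2 = (-41/11 + (5 + 24))**2 = (-41/11 + 29)**2 = (278/11)**2 = 77284/121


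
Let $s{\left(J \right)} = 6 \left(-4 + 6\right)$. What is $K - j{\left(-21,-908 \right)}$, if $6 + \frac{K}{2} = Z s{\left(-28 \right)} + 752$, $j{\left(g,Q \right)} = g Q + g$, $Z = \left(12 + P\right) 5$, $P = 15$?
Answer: $-14315$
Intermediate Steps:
$s{\left(J \right)} = 12$ ($s{\left(J \right)} = 6 \cdot 2 = 12$)
$Z = 135$ ($Z = \left(12 + 15\right) 5 = 27 \cdot 5 = 135$)
$j{\left(g,Q \right)} = g + Q g$ ($j{\left(g,Q \right)} = Q g + g = g + Q g$)
$K = 4732$ ($K = -12 + 2 \left(135 \cdot 12 + 752\right) = -12 + 2 \left(1620 + 752\right) = -12 + 2 \cdot 2372 = -12 + 4744 = 4732$)
$K - j{\left(-21,-908 \right)} = 4732 - - 21 \left(1 - 908\right) = 4732 - \left(-21\right) \left(-907\right) = 4732 - 19047 = -14315$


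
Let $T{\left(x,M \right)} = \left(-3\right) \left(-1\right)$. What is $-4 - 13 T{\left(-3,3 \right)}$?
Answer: $-43$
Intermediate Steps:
$T{\left(x,M \right)} = 3$
$-4 - 13 T{\left(-3,3 \right)} = -4 - 39 = -43$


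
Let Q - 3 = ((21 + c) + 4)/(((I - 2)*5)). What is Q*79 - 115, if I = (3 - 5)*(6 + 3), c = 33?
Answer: 3809/50 ≈ 76.180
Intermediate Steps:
I = -18 (I = -2*9 = -18)
Q = 121/50 (Q = 3 + ((21 + 33) + 4)/(((-18 - 2)*5)) = 3 + (54 + 4)/((-20*5)) = 3 + 58/(-100) = 3 + 58*(-1/100) = 3 - 29/50 = 121/50 ≈ 2.4200)
Q*79 - 115 = (121/50)*79 - 115 = 9559/50 - 115 = 3809/50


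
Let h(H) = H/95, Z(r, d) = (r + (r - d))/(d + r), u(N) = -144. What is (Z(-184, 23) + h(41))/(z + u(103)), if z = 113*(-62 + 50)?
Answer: -317/166250 ≈ -0.0019068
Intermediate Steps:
Z(r, d) = (-d + 2*r)/(d + r)
h(H) = H/95 (h(H) = H*(1/95) = H/95)
z = -1356 (z = 113*(-12) = -1356)
(Z(-184, 23) + h(41))/(z + u(103)) = ((-1*23 + 2*(-184))/(23 - 184) + (1/95)*41)/(-1356 - 144) = ((-23 - 368)/(-161) + 41/95)/(-1500) = (-1/161*(-391) + 41/95)*(-1/1500) = (17/7 + 41/95)*(-1/1500) = (1902/665)*(-1/1500) = -317/166250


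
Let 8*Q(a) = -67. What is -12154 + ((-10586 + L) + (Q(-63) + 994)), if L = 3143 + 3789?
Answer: -118579/8 ≈ -14822.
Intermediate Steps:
L = 6932
Q(a) = -67/8 (Q(a) = (1/8)*(-67) = -67/8)
-12154 + ((-10586 + L) + (Q(-63) + 994)) = -12154 + ((-10586 + 6932) + (-67/8 + 994)) = -12154 + (-3654 + 7885/8) = -12154 - 21347/8 = -118579/8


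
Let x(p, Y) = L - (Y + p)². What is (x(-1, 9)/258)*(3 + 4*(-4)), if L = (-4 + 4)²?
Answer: 416/129 ≈ 3.2248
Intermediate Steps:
L = 0 (L = 0² = 0)
x(p, Y) = -(Y + p)² (x(p, Y) = 0 - (Y + p)² = -(Y + p)²)
(x(-1, 9)/258)*(3 + 4*(-4)) = (-(9 - 1)²/258)*(3 + 4*(-4)) = (-1*8²*(1/258))*(3 - 16) = (-1*64*(1/258))*(-13) = -64*1/258*(-13) = -32/129*(-13) = 416/129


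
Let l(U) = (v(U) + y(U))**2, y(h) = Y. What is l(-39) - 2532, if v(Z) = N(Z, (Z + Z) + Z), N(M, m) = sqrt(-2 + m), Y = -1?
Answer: -2532 + (1 - I*sqrt(119))**2 ≈ -2650.0 - 21.817*I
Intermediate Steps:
v(Z) = sqrt(-2 + 3*Z) (v(Z) = sqrt(-2 + ((Z + Z) + Z)) = sqrt(-2 + (2*Z + Z)) = sqrt(-2 + 3*Z))
y(h) = -1
l(U) = (-1 + sqrt(-2 + 3*U))**2 (l(U) = (sqrt(-2 + 3*U) - 1)**2 = (-1 + sqrt(-2 + 3*U))**2)
l(-39) - 2532 = (-1 + sqrt(-2 + 3*(-39)))**2 - 2532 = (-1 + sqrt(-2 - 117))**2 - 2532 = (-1 + sqrt(-119))**2 - 2532 = (-1 + I*sqrt(119))**2 - 2532 = -2532 + (-1 + I*sqrt(119))**2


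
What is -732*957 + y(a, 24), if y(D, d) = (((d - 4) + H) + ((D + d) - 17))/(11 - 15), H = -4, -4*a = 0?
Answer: -2802119/4 ≈ -7.0053e+5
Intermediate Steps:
a = 0 (a = -¼*0 = 0)
y(D, d) = 25/4 - d/2 - D/4 (y(D, d) = (((d - 4) - 4) + ((D + d) - 17))/(11 - 15) = (((-4 + d) - 4) + (-17 + D + d))/(-4) = ((-8 + d) + (-17 + D + d))*(-¼) = (-25 + D + 2*d)*(-¼) = 25/4 - d/2 - D/4)
-732*957 + y(a, 24) = -732*957 + (25/4 - ½*24 - ¼*0) = -700524 + (25/4 - 12 + 0) = -700524 - 23/4 = -2802119/4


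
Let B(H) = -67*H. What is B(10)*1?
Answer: -670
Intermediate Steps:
B(10)*1 = -67*10*1 = -670*1 = -670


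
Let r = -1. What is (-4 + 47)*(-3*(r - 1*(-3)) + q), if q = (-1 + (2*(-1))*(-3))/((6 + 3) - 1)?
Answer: -1849/8 ≈ -231.13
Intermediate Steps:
q = 5/8 (q = (-1 - 2*(-3))/(9 - 1) = (-1 + 6)/8 = 5*(⅛) = 5/8 ≈ 0.62500)
(-4 + 47)*(-3*(r - 1*(-3)) + q) = (-4 + 47)*(-3*(-1 - 1*(-3)) + 5/8) = 43*(-3*(-1 + 3) + 5/8) = 43*(-3*2 + 5/8) = 43*(-6 + 5/8) = 43*(-43/8) = -1849/8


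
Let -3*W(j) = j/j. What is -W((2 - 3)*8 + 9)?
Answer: ⅓ ≈ 0.33333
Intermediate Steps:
W(j) = -⅓ (W(j) = -j/(3*j) = -⅓*1 = -⅓)
-W((2 - 3)*8 + 9) = -1*(-⅓) = ⅓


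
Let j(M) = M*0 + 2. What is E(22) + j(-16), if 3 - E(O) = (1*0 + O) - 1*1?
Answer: -16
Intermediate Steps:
E(O) = 4 - O (E(O) = 3 - ((1*0 + O) - 1*1) = 3 - ((0 + O) - 1) = 3 - (O - 1) = 3 - (-1 + O) = 3 + (1 - O) = 4 - O)
j(M) = 2 (j(M) = 0 + 2 = 2)
E(22) + j(-16) = (4 - 1*22) + 2 = (4 - 22) + 2 = -18 + 2 = -16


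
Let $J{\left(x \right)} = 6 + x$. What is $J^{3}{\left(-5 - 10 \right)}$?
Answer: $-729$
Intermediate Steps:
$J^{3}{\left(-5 - 10 \right)} = \left(6 - 15\right)^{3} = \left(-9\right)^{3} = -729$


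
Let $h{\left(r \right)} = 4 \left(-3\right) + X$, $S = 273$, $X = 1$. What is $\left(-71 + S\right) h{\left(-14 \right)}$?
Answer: $-2222$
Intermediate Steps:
$h{\left(r \right)} = -11$ ($h{\left(r \right)} = 4 \left(-3\right) + 1 = -12 + 1 = -11$)
$\left(-71 + S\right) h{\left(-14 \right)} = \left(-71 + 273\right) \left(-11\right) = 202 \left(-11\right) = -2222$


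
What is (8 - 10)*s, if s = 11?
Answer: -22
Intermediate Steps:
(8 - 10)*s = (8 - 10)*11 = -2*11 = -22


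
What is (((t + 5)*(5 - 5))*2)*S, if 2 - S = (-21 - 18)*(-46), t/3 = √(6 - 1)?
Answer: 0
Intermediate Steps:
t = 3*√5 (t = 3*√(6 - 1) = 3*√5 ≈ 6.7082)
S = -1792 (S = 2 - (-21 - 18)*(-46) = 2 - (-39)*(-46) = 2 - 1*1794 = 2 - 1794 = -1792)
(((t + 5)*(5 - 5))*2)*S = (((3*√5 + 5)*(5 - 5))*2)*(-1792) = (((5 + 3*√5)*0)*2)*(-1792) = (0*2)*(-1792) = 0*(-1792) = 0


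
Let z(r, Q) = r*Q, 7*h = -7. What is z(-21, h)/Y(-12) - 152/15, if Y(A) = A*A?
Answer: -799/80 ≈ -9.9875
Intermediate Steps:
Y(A) = A**2
h = -1 (h = (1/7)*(-7) = -1)
z(r, Q) = Q*r
z(-21, h)/Y(-12) - 152/15 = (-1*(-21))/((-12)**2) - 152/15 = 21/144 - 152*1/15 = 21*(1/144) - 152/15 = 7/48 - 152/15 = -799/80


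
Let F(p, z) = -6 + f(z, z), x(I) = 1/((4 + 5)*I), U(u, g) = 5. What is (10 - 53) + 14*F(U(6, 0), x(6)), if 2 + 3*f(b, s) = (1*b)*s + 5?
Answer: -494255/4374 ≈ -113.00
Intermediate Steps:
x(I) = 1/(9*I)
f(b, s) = 1 + b*s/3 (f(b, s) = -⅔ + ((1*b)*s + 5)/3 = -⅔ + (b*s + 5)/3 = -⅔ + (5 + b*s)/3 = -⅔ + (5/3 + b*s/3) = 1 + b*s/3)
F(p, z) = -5 + z²/3 (F(p, z) = -6 + (1 + z*z/3) = -6 + (1 + z²/3) = -5 + z²/3)
(10 - 53) + 14*F(U(6, 0), x(6)) = (10 - 53) + 14*(-5 + ((⅑)/6)²/3) = -43 + 14*(-5 + ((⅑)*(⅙))²/3) = -43 + 14*(-5 + (1/54)²/3) = -43 + 14*(-5 + (⅓)*(1/2916)) = -43 + 14*(-5 + 1/8748) = -43 + 14*(-43739/8748) = -43 - 306173/4374 = -494255/4374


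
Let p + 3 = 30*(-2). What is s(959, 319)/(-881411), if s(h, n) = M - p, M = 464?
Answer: -527/881411 ≈ -0.00059791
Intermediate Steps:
p = -63 (p = -3 + 30*(-2) = -3 - 60 = -63)
s(h, n) = 527 (s(h, n) = 464 - 1*(-63) = 464 + 63 = 527)
s(959, 319)/(-881411) = 527/(-881411) = 527*(-1/881411) = -527/881411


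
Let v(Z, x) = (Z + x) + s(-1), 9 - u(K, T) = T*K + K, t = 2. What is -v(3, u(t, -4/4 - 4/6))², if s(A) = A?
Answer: -1369/9 ≈ -152.11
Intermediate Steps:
u(K, T) = 9 - K - K*T (u(K, T) = 9 - (T*K + K) = 9 - (K*T + K) = 9 - (K + K*T) = 9 + (-K - K*T) = 9 - K - K*T)
v(Z, x) = -1 + Z + x (v(Z, x) = (Z + x) - 1 = -1 + Z + x)
-v(3, u(t, -4/4 - 4/6))² = -(-1 + 3 + (9 - 1*2 - 1*2*(-4/4 - 4/6)))² = -(-1 + 3 + (9 - 2 - 1*2*(-4*¼ - 4*⅙)))² = -(-1 + 3 + (9 - 2 - 1*2*(-1 - ⅔)))² = -(-1 + 3 + (9 - 2 - 1*2*(-5/3)))² = -(-1 + 3 + (9 - 2 + 10/3))² = -(-1 + 3 + 31/3)² = -(37/3)² = -1*1369/9 = -1369/9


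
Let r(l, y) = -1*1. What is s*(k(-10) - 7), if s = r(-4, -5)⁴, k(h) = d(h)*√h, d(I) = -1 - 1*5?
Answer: -7 - 6*I*√10 ≈ -7.0 - 18.974*I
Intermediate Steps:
r(l, y) = -1
d(I) = -6 (d(I) = -1 - 5 = -6)
k(h) = -6*√h
s = 1 (s = (-1)⁴ = 1)
s*(k(-10) - 7) = 1*(-6*I*√10 - 7) = 1*(-7 - 6*I*√10) = -7 - 6*I*√10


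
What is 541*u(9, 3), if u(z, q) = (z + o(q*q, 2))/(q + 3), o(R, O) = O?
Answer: 5951/6 ≈ 991.83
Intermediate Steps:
u(z, q) = (2 + z)/(3 + q) (u(z, q) = (z + 2)/(q + 3) = (2 + z)/(3 + q))
541*u(9, 3) = 541*((2 + 9)/(3 + 3)) = 541*(11/6) = 5951/6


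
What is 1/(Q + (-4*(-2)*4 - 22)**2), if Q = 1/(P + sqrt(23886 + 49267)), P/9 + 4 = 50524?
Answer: 20673383379380/2067338383406001 + sqrt(73153)/2067338383406001 ≈ 0.010000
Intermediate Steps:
P = 454680 (P = -36 + 9*50524 = -36 + 454716 = 454680)
Q = 1/(454680 + sqrt(73153)) (Q = 1/(454680 + sqrt(23886 + 49267)) = 1/(454680 + sqrt(73153)) ≈ 2.1980e-6)
1/(Q + (-4*(-2)*4 - 22)**2) = 1/((454680/206733829247 - sqrt(73153)/206733829247) + (-4*(-2)*4 - 22)**2) = 1/((454680/206733829247 - sqrt(73153)/206733829247) + (8*4 - 22)**2) = 1/((454680/206733829247 - sqrt(73153)/206733829247) + (32 - 22)**2) = 1/((454680/206733829247 - sqrt(73153)/206733829247) + 10**2) = 1/((454680/206733829247 - sqrt(73153)/206733829247) + 100) = 1/(20673383379380/206733829247 - sqrt(73153)/206733829247)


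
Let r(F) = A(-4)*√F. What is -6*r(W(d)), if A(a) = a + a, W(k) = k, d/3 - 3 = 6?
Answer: 144*√3 ≈ 249.42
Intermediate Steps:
d = 27 (d = 9 + 3*6 = 9 + 18 = 27)
A(a) = 2*a
r(F) = -8*√F (r(F) = (2*(-4))*√F = -8*√F)
-6*r(W(d)) = -(-48)*√27 = -(-48)*3*√3 = -(-144)*√3 = 144*√3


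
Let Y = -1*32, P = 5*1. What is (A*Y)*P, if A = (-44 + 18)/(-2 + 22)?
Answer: 208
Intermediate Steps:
P = 5
Y = -32
A = -13/10 (A = -26/20 = -26*1/20 = -13/10 ≈ -1.3000)
(A*Y)*P = -13/10*(-32)*5 = (208/5)*5 = 208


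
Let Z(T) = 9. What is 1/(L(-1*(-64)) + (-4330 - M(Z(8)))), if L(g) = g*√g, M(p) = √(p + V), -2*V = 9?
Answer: -7636/29154239 + 3*√2/29154239 ≈ -0.00026177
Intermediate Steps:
V = -9/2 (V = -½*9 = -9/2 ≈ -4.5000)
M(p) = √(-9/2 + p) (M(p) = √(p - 9/2) = √(-9/2 + p))
L(g) = g^(3/2)
1/(L(-1*(-64)) + (-4330 - M(Z(8)))) = 1/((-1*(-64))^(3/2) + (-4330 - √(-18 + 4*9)/2)) = 1/(64^(3/2) + (-4330 - √(-18 + 36)/2)) = 1/(512 + (-4330 - √18/2)) = 1/(512 + (-4330 - 3*√2/2)) = 1/(-3818 - 3*√2/2)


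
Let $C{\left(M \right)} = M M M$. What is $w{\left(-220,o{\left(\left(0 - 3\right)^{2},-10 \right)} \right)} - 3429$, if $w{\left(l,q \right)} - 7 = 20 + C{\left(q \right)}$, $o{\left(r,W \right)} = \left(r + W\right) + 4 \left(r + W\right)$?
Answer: $-3527$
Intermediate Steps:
$C{\left(M \right)} = M^{3}$ ($C{\left(M \right)} = M^{2} M = M^{3}$)
$o{\left(r,W \right)} = 5 W + 5 r$ ($o{\left(r,W \right)} = \left(W + r\right) + 4 \left(W + r\right) = \left(W + r\right) + \left(4 W + 4 r\right) = 5 W + 5 r$)
$w{\left(l,q \right)} = 27 + q^{3}$ ($w{\left(l,q \right)} = 7 + \left(20 + q^{3}\right) = 27 + q^{3}$)
$w{\left(-220,o{\left(\left(0 - 3\right)^{2},-10 \right)} \right)} - 3429 = \left(27 + \left(5 \left(-10\right) + 5 \left(0 - 3\right)^{2}\right)^{3}\right) - 3429 = \left(27 + \left(-50 + 5 \left(-3\right)^{2}\right)^{3}\right) - 3429 = \left(27 + \left(-50 + 5 \cdot 9\right)^{3}\right) - 3429 = \left(27 + \left(-50 + 45\right)^{3}\right) - 3429 = \left(27 + \left(-5\right)^{3}\right) - 3429 = \left(27 - 125\right) - 3429 = -98 - 3429 = -3527$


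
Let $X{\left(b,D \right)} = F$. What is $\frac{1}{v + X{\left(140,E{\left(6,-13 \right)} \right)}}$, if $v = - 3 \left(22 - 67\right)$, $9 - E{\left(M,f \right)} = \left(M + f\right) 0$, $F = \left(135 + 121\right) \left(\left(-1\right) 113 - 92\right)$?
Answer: $- \frac{1}{52345} \approx -1.9104 \cdot 10^{-5}$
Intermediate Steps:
$F = -52480$ ($F = 256 \left(-113 - 92\right) = 256 \left(-205\right) = -52480$)
$E{\left(M,f \right)} = 9$ ($E{\left(M,f \right)} = 9 - \left(M + f\right) 0 = 9 - 0 = 9 + 0 = 9$)
$X{\left(b,D \right)} = -52480$
$v = 135$ ($v = \left(-3\right) \left(-45\right) = 135$)
$\frac{1}{v + X{\left(140,E{\left(6,-13 \right)} \right)}} = \frac{1}{135 - 52480} = \frac{1}{-52345} = - \frac{1}{52345}$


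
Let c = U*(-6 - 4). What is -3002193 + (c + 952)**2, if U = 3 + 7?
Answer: -2276289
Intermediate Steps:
U = 10
c = -100 (c = 10*(-6 - 4) = 10*(-10) = -100)
-3002193 + (c + 952)**2 = -3002193 + (-100 + 952)**2 = -3002193 + 852**2 = -3002193 + 725904 = -2276289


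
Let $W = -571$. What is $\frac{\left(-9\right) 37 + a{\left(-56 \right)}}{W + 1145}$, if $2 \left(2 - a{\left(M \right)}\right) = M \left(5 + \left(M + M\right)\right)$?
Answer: $- \frac{3327}{574} \approx -5.7962$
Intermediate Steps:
$a{\left(M \right)} = 2 - \frac{M \left(5 + 2 M\right)}{2}$ ($a{\left(M \right)} = 2 - \frac{M \left(5 + \left(M + M\right)\right)}{2} = 2 - \frac{M \left(5 + 2 M\right)}{2}$)
$\frac{\left(-9\right) 37 + a{\left(-56 \right)}}{W + 1145} = \frac{\left(-9\right) 37 - 2994}{-571 + 1145} = \frac{-333 + \left(2 - 3136 + 140\right)}{574} = \left(-333 + \left(2 - 3136 + 140\right)\right) \frac{1}{574} = \left(-333 - 2994\right) \frac{1}{574} = \left(-3327\right) \frac{1}{574} = - \frac{3327}{574}$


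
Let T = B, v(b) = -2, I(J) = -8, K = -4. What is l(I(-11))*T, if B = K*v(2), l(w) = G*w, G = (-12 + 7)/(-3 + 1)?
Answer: -160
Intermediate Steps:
G = 5/2 (G = -5/(-2) = -5*(-1/2) = 5/2 ≈ 2.5000)
l(w) = 5*w/2
B = 8 (B = -4*(-2) = 8)
T = 8
l(I(-11))*T = ((5/2)*(-8))*8 = -20*8 = -160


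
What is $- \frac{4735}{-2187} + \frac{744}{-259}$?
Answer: $- \frac{400763}{566433} \approx -0.70752$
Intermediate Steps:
$- \frac{4735}{-2187} + \frac{744}{-259} = \left(-4735\right) \left(- \frac{1}{2187}\right) + 744 \left(- \frac{1}{259}\right) = \frac{4735}{2187} - \frac{744}{259} = - \frac{400763}{566433}$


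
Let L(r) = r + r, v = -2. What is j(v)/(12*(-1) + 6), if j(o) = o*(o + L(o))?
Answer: -2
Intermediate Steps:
L(r) = 2*r
j(o) = 3*o**2 (j(o) = o*(o + 2*o) = o*(3*o) = 3*o**2)
j(v)/(12*(-1) + 6) = (3*(-2)**2)/(12*(-1) + 6) = (3*4)/(-12 + 6) = 12/(-6) = 12*(-1/6) = -2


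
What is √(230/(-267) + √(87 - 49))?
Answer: √(-61410 + 71289*√38)/267 ≈ 2.3028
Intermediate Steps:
√(230/(-267) + √(87 - 49)) = √(230*(-1/267) + √38) = √(-230/267 + √38)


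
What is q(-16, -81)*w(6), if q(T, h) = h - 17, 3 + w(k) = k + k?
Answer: -882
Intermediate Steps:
w(k) = -3 + 2*k (w(k) = -3 + (k + k) = -3 + 2*k)
q(T, h) = -17 + h
q(-16, -81)*w(6) = (-17 - 81)*(-3 + 2*6) = -98*(-3 + 12) = -98*9 = -882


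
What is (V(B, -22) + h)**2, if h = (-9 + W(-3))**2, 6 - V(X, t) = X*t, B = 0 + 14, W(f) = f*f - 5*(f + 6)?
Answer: 290521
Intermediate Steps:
W(f) = -30 + f**2 - 5*f (W(f) = f**2 - 5*(6 + f) = f**2 + (-30 - 5*f) = -30 + f**2 - 5*f)
B = 14
V(X, t) = 6 - X*t
h = 225 (h = (-9 + (-30 + (-3)**2 - 5*(-3)))**2 = (-9 + (-30 + 9 + 15))**2 = (-9 - 6)**2 = (-15)**2 = 225)
(V(B, -22) + h)**2 = ((6 - 1*14*(-22)) + 225)**2 = ((6 + 308) + 225)**2 = (314 + 225)**2 = 539**2 = 290521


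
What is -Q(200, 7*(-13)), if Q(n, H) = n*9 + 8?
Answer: -1808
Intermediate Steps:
Q(n, H) = 8 + 9*n (Q(n, H) = 9*n + 8 = 8 + 9*n)
-Q(200, 7*(-13)) = -(8 + 9*200) = -(8 + 1800) = -1*1808 = -1808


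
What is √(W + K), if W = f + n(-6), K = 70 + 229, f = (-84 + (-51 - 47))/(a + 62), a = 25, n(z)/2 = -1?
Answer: √2232159/87 ≈ 17.173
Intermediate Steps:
n(z) = -2 (n(z) = 2*(-1) = -2)
f = -182/87 (f = (-84 + (-51 - 47))/(25 + 62) = (-84 - 98)/87 = -182*1/87 = -182/87 ≈ -2.0920)
K = 299
W = -356/87 (W = -182/87 - 2 = -356/87 ≈ -4.0920)
√(W + K) = √(-356/87 + 299) = √(25657/87) = √2232159/87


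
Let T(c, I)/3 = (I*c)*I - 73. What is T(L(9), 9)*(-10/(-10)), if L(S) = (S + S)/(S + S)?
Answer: 24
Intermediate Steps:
L(S) = 1 (L(S) = (2*S)/((2*S)) = (2*S)*(1/(2*S)) = 1)
T(c, I) = -219 + 3*c*I² (T(c, I) = 3*((I*c)*I - 73) = 3*(c*I² - 73) = 3*(-73 + c*I²) = -219 + 3*c*I²)
T(L(9), 9)*(-10/(-10)) = (-219 + 3*1*9²)*(-10/(-10)) = (-219 + 3*1*81)*(-10*(-⅒)) = (-219 + 243)*1 = 24*1 = 24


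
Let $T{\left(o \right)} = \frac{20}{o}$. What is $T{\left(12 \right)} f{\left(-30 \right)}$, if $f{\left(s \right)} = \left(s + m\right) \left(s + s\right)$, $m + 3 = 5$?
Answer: $2800$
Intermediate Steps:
$m = 2$ ($m = -3 + 5 = 2$)
$f{\left(s \right)} = 2 s \left(2 + s\right)$ ($f{\left(s \right)} = \left(s + 2\right) \left(s + s\right) = \left(2 + s\right) 2 s = 2 s \left(2 + s\right)$)
$T{\left(12 \right)} f{\left(-30 \right)} = \frac{20}{12} \cdot 2 \left(-30\right) \left(2 - 30\right) = 20 \cdot \frac{1}{12} \cdot 2 \left(-30\right) \left(-28\right) = \frac{5}{3} \cdot 1680 = 2800$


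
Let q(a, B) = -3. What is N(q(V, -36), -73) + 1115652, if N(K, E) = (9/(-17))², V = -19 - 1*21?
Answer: 322423509/289 ≈ 1.1157e+6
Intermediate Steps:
V = -40 (V = -19 - 21 = -40)
N(K, E) = 81/289 (N(K, E) = (9*(-1/17))² = (-9/17)² = 81/289)
N(q(V, -36), -73) + 1115652 = 81/289 + 1115652 = 322423509/289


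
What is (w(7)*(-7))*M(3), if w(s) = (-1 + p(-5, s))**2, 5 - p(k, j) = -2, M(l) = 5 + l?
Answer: -2016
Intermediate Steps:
p(k, j) = 7 (p(k, j) = 5 - 1*(-2) = 5 + 2 = 7)
w(s) = 36 (w(s) = (-1 + 7)**2 = 6**2 = 36)
(w(7)*(-7))*M(3) = (36*(-7))*(5 + 3) = -252*8 = -2016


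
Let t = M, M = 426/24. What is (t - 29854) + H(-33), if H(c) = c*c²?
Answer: -263093/4 ≈ -65773.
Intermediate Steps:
M = 71/4 (M = (1/24)*426 = 71/4 ≈ 17.750)
t = 71/4 ≈ 17.750
H(c) = c³
(t - 29854) + H(-33) = (71/4 - 29854) + (-33)³ = -119345/4 - 35937 = -263093/4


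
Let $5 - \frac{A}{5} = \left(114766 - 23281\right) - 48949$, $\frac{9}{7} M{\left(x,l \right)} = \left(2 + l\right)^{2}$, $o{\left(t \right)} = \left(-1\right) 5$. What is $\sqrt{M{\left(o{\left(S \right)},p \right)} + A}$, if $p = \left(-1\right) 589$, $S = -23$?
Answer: $\frac{2 \sqrt{124522}}{3} \approx 235.25$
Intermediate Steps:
$p = -589$
$o{\left(t \right)} = -5$
$M{\left(x,l \right)} = \frac{7 \left(2 + l\right)^{2}}{9}$
$A = -212655$ ($A = 25 - 5 \left(\left(114766 - 23281\right) - 48949\right) = 25 - 5 \left(91485 - 48949\right) = 25 - 212680 = -212655$)
$\sqrt{M{\left(o{\left(S \right)},p \right)} + A} = \sqrt{\frac{7 \left(2 - 589\right)^{2}}{9} - 212655} = \sqrt{\frac{7 \left(-587\right)^{2}}{9} - 212655} = \sqrt{\frac{7}{9} \cdot 344569 - 212655} = \sqrt{\frac{2411983}{9} - 212655} = \sqrt{\frac{498088}{9}} = \frac{2 \sqrt{124522}}{3}$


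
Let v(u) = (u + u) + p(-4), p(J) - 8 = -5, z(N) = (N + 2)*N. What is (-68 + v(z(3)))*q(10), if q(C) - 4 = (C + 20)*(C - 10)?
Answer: -140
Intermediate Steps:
z(N) = N*(2 + N) (z(N) = (2 + N)*N = N*(2 + N))
p(J) = 3 (p(J) = 8 - 5 = 3)
v(u) = 3 + 2*u (v(u) = (u + u) + 3 = 2*u + 3 = 3 + 2*u)
q(C) = 4 + (-10 + C)*(20 + C) (q(C) = 4 + (C + 20)*(C - 10) = 4 + (20 + C)*(-10 + C) = 4 + (-10 + C)*(20 + C))
(-68 + v(z(3)))*q(10) = (-68 + (3 + 2*(3*(2 + 3))))*(-196 + 10² + 10*10) = (-68 + (3 + 2*(3*5)))*(-196 + 100 + 100) = (-68 + (3 + 2*15))*4 = (-68 + (3 + 30))*4 = (-68 + 33)*4 = -35*4 = -140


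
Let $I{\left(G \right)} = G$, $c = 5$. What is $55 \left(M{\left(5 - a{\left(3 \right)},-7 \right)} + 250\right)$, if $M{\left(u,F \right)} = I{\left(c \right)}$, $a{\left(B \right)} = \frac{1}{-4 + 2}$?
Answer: $14025$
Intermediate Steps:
$a{\left(B \right)} = - \frac{1}{2}$ ($a{\left(B \right)} = \frac{1}{-2} = - \frac{1}{2}$)
$M{\left(u,F \right)} = 5$
$55 \left(M{\left(5 - a{\left(3 \right)},-7 \right)} + 250\right) = 55 \left(5 + 250\right) = 55 \cdot 255 = 14025$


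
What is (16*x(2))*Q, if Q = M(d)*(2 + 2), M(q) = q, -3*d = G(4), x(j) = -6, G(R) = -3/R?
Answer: -96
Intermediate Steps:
d = 1/4 (d = -(-1)/4 = -1/3*(-3/4) = 1/4 ≈ 0.25000)
Q = 1 (Q = (2 + 2)/4 = (1/4)*4 = 1)
(16*x(2))*Q = (16*(-6))*1 = -96*1 = -96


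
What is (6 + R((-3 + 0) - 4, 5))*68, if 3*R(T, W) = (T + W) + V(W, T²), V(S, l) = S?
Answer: 476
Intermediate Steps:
R(T, W) = T/3 + 2*W/3 (R(T, W) = ((T + W) + W)/3 = (T + 2*W)/3 = T/3 + 2*W/3)
(6 + R((-3 + 0) - 4, 5))*68 = (6 + (((-3 + 0) - 4)/3 + (⅔)*5))*68 = (6 + ((-3 - 4)/3 + 10/3))*68 = (6 + ((⅓)*(-7) + 10/3))*68 = (6 + (-7/3 + 10/3))*68 = (6 + 1)*68 = 7*68 = 476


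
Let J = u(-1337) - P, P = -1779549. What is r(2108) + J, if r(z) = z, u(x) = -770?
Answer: 1780887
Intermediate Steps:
J = 1778779 (J = -770 - 1*(-1779549) = -770 + 1779549 = 1778779)
r(2108) + J = 2108 + 1778779 = 1780887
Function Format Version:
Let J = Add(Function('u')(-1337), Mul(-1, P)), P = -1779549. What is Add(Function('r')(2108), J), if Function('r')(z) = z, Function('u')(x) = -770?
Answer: 1780887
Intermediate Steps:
J = 1778779 (J = Add(-770, Mul(-1, -1779549)) = Add(-770, 1779549) = 1778779)
Add(Function('r')(2108), J) = Add(2108, 1778779) = 1780887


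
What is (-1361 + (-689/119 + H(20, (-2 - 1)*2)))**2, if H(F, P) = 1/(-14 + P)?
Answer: 10582522980241/5664400 ≈ 1.8683e+6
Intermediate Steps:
(-1361 + (-689/119 + H(20, (-2 - 1)*2)))**2 = (-1361 + (-689/119 + 1/(-14 + (-2 - 1)*2)))**2 = (-1361 + (-689*1/119 + 1/(-14 - 3*2)))**2 = (-1361 + (-689/119 + 1/(-14 - 6)))**2 = (-1361 + (-689/119 + 1/(-20)))**2 = (-1361 + (-689/119 - 1/20))**2 = (-1361 - 13899/2380)**2 = (-3253079/2380)**2 = 10582522980241/5664400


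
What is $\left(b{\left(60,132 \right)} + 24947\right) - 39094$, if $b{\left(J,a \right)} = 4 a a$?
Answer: $55549$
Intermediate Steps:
$b{\left(J,a \right)} = 4 a^{2}$
$\left(b{\left(60,132 \right)} + 24947\right) - 39094 = \left(4 \cdot 132^{2} + 24947\right) - 39094 = \left(4 \cdot 17424 + 24947\right) - 39094 = \left(69696 + 24947\right) - 39094 = 94643 - 39094 = 55549$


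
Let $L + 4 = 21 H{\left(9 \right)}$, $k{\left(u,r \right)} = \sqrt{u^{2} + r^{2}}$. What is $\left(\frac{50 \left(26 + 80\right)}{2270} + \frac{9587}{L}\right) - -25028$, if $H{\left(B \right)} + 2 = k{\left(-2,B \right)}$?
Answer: $\frac{201062733388}{8028763} + \frac{201327 \sqrt{85}}{35369} \approx 25095.0$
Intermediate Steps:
$k{\left(u,r \right)} = \sqrt{r^{2} + u^{2}}$
$H{\left(B \right)} = -2 + \sqrt{4 + B^{2}}$ ($H{\left(B \right)} = -2 + \sqrt{B^{2} + \left(-2\right)^{2}} = -2 + \sqrt{B^{2} + 4} = -2 + \sqrt{4 + B^{2}}$)
$L = -46 + 21 \sqrt{85}$ ($L = -4 + 21 \left(-2 + \sqrt{4 + 9^{2}}\right) = -4 + 21 \left(-2 + \sqrt{4 + 81}\right) = -4 + 21 \left(-2 + \sqrt{85}\right) = -4 - \left(42 - 21 \sqrt{85}\right) = -46 + 21 \sqrt{85} \approx 147.61$)
$\left(\frac{50 \left(26 + 80\right)}{2270} + \frac{9587}{L}\right) - -25028 = \left(\frac{50 \left(26 + 80\right)}{2270} + \frac{9587}{-46 + 21 \sqrt{85}}\right) - -25028 = \left(50 \cdot 106 \cdot \frac{1}{2270} + \frac{9587}{-46 + 21 \sqrt{85}}\right) + 25028 = \left(5300 \cdot \frac{1}{2270} + \frac{9587}{-46 + 21 \sqrt{85}}\right) + 25028 = \left(\frac{530}{227} + \frac{9587}{-46 + 21 \sqrt{85}}\right) + 25028 = \frac{5681886}{227} + \frac{9587}{-46 + 21 \sqrt{85}}$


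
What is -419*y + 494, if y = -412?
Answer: 173122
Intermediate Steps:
-419*y + 494 = -419*(-412) + 494 = 172628 + 494 = 173122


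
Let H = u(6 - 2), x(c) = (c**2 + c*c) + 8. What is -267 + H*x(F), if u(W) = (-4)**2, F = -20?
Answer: 12661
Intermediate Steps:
x(c) = 8 + 2*c**2 (x(c) = (c**2 + c**2) + 8 = 2*c**2 + 8 = 8 + 2*c**2)
u(W) = 16
H = 16
-267 + H*x(F) = -267 + 16*(8 + 2*(-20)**2) = -267 + 16*(8 + 2*400) = -267 + 16*(8 + 800) = -267 + 16*808 = -267 + 12928 = 12661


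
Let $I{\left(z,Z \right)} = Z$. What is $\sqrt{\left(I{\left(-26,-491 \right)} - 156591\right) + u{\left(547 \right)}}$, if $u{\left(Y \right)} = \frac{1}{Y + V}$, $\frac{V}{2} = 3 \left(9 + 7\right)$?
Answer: $\frac{5 i \sqrt{2597815807}}{643} \approx 396.34 i$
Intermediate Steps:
$V = 96$ ($V = 2 \cdot 3 \left(9 + 7\right) = 2 \cdot 3 \cdot 16 = 2 \cdot 48 = 96$)
$u{\left(Y \right)} = \frac{1}{96 + Y}$ ($u{\left(Y \right)} = \frac{1}{Y + 96} = \frac{1}{96 + Y}$)
$\sqrt{\left(I{\left(-26,-491 \right)} - 156591\right) + u{\left(547 \right)}} = \sqrt{\left(-491 - 156591\right) + \frac{1}{96 + 547}} = \sqrt{\left(-491 - 156591\right) + \frac{1}{643}} = \sqrt{-157082 + \frac{1}{643}} = \sqrt{- \frac{101003725}{643}} = \frac{5 i \sqrt{2597815807}}{643}$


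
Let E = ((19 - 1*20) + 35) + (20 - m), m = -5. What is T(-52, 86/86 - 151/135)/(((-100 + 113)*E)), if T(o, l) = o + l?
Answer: -7036/103545 ≈ -0.067951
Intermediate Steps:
T(o, l) = l + o
E = 59 (E = ((19 - 1*20) + 35) + (20 - 1*(-5)) = ((19 - 20) + 35) + (20 + 5) = (-1 + 35) + 25 = 34 + 25 = 59)
T(-52, 86/86 - 151/135)/(((-100 + 113)*E)) = ((86/86 - 151/135) - 52)/(((-100 + 113)*59)) = ((86*(1/86) - 151*1/135) - 52)/((13*59)) = ((1 - 151/135) - 52)/767 = (-16/135 - 52)*(1/767) = -7036/135*1/767 = -7036/103545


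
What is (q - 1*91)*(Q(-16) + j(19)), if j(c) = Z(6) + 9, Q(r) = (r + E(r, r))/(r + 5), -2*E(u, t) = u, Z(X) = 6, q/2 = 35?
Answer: -3633/11 ≈ -330.27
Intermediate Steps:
q = 70 (q = 2*35 = 70)
E(u, t) = -u/2
Q(r) = r/(2*(5 + r)) (Q(r) = (r - r/2)/(r + 5) = (r/2)/(5 + r) = r/(2*(5 + r)))
j(c) = 15 (j(c) = 6 + 9 = 15)
(q - 1*91)*(Q(-16) + j(19)) = (70 - 1*91)*((½)*(-16)/(5 - 16) + 15) = (70 - 91)*((½)*(-16)/(-11) + 15) = -21*((½)*(-16)*(-1/11) + 15) = -21*(8/11 + 15) = -21*173/11 = -3633/11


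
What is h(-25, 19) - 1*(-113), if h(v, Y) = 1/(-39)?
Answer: 4406/39 ≈ 112.97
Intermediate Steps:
h(v, Y) = -1/39
h(-25, 19) - 1*(-113) = -1/39 - 1*(-113) = -1/39 + 113 = 4406/39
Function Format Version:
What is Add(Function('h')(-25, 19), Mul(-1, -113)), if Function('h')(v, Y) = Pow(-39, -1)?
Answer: Rational(4406, 39) ≈ 112.97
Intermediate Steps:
Function('h')(v, Y) = Rational(-1, 39)
Add(Function('h')(-25, 19), Mul(-1, -113)) = Add(Rational(-1, 39), Mul(-1, -113)) = Add(Rational(-1, 39), 113) = Rational(4406, 39)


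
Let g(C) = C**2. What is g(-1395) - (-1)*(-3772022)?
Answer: -1825997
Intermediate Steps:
g(-1395) - (-1)*(-3772022) = (-1395)**2 - (-1)*(-3772022) = 1946025 - 1*3772022 = 1946025 - 3772022 = -1825997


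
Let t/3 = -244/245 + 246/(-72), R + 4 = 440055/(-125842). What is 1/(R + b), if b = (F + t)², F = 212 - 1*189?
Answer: 60429328400/5305969410769 ≈ 0.011389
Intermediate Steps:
R = -943423/125842 (R = -4 + 440055/(-125842) = -4 + 440055*(-1/125842) = -4 - 440055/125842 = -943423/125842 ≈ -7.4969)
F = 23 (F = 212 - 189 = 23)
t = -12973/980 (t = 3*(-244/245 + 246/(-72)) = 3*(-244*1/245 + 246*(-1/72)) = 3*(-244/245 - 41/12) = 3*(-12973/2940) = -12973/980 ≈ -13.238)
b = 91527489/960400 (b = (23 - 12973/980)² = (9567/980)² = 91527489/960400 ≈ 95.301)
1/(R + b) = 1/(-943423/125842 + 91527489/960400) = 1/(5305969410769/60429328400) = 60429328400/5305969410769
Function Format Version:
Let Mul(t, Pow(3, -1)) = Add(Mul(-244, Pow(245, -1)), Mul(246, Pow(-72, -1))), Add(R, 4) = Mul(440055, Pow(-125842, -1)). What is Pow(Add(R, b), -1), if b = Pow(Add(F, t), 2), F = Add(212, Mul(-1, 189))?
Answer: Rational(60429328400, 5305969410769) ≈ 0.011389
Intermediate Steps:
R = Rational(-943423, 125842) (R = Add(-4, Mul(440055, Pow(-125842, -1))) = Add(-4, Mul(440055, Rational(-1, 125842))) = Add(-4, Rational(-440055, 125842)) = Rational(-943423, 125842) ≈ -7.4969)
F = 23 (F = Add(212, -189) = 23)
t = Rational(-12973, 980) (t = Mul(3, Add(Mul(-244, Pow(245, -1)), Mul(246, Pow(-72, -1)))) = Mul(3, Add(Mul(-244, Rational(1, 245)), Mul(246, Rational(-1, 72)))) = Mul(3, Add(Rational(-244, 245), Rational(-41, 12))) = Mul(3, Rational(-12973, 2940)) = Rational(-12973, 980) ≈ -13.238)
b = Rational(91527489, 960400) (b = Pow(Add(23, Rational(-12973, 980)), 2) = Pow(Rational(9567, 980), 2) = Rational(91527489, 960400) ≈ 95.301)
Pow(Add(R, b), -1) = Pow(Add(Rational(-943423, 125842), Rational(91527489, 960400)), -1) = Pow(Rational(5305969410769, 60429328400), -1) = Rational(60429328400, 5305969410769)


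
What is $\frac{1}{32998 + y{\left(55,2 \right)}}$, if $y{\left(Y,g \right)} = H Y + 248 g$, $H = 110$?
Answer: $\frac{1}{39544} \approx 2.5288 \cdot 10^{-5}$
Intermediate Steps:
$y{\left(Y,g \right)} = 110 Y + 248 g$
$\frac{1}{32998 + y{\left(55,2 \right)}} = \frac{1}{32998 + \left(110 \cdot 55 + 248 \cdot 2\right)} = \frac{1}{32998 + \left(6050 + 496\right)} = \frac{1}{32998 + 6546} = \frac{1}{39544}$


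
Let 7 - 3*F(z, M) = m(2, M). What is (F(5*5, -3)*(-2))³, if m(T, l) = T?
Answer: -1000/27 ≈ -37.037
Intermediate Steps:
F(z, M) = 5/3 (F(z, M) = 7/3 - ⅓*2 = 7/3 - ⅔ = 5/3)
(F(5*5, -3)*(-2))³ = ((5/3)*(-2))³ = (-10/3)³ = -1000/27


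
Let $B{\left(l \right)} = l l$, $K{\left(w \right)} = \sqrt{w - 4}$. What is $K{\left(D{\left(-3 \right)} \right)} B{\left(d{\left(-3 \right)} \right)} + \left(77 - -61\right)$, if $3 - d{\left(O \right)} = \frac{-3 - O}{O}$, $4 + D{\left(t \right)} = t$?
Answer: $138 + 9 i \sqrt{11} \approx 138.0 + 29.85 i$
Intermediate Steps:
$D{\left(t \right)} = -4 + t$
$d{\left(O \right)} = 3 - \frac{-3 - O}{O}$
$K{\left(w \right)} = \sqrt{-4 + w}$
$B{\left(l \right)} = l^{2}$
$K{\left(D{\left(-3 \right)} \right)} B{\left(d{\left(-3 \right)} \right)} + \left(77 - -61\right) = \sqrt{-4 - 7} \left(4 + \frac{3}{-3}\right)^{2} + \left(77 - -61\right) = \sqrt{-4 - 7} \left(4 + 3 \left(- \frac{1}{3}\right)\right)^{2} + \left(77 + 61\right) = \sqrt{-11} \left(4 - 1\right)^{2} + 138 = i \sqrt{11} \cdot 3^{2} + 138 = i \sqrt{11} \cdot 9 + 138 = 9 i \sqrt{11} + 138 = 138 + 9 i \sqrt{11}$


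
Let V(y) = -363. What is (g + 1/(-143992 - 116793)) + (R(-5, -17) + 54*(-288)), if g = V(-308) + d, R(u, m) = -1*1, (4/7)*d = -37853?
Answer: -85703078479/1043140 ≈ -82159.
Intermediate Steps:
d = -264971/4 (d = (7/4)*(-37853) = -264971/4 ≈ -66243.)
R(u, m) = -1
g = -266423/4 (g = -363 - 264971/4 = -266423/4 ≈ -66606.)
(g + 1/(-143992 - 116793)) + (R(-5, -17) + 54*(-288)) = (-266423/4 + 1/(-143992 - 116793)) + (-1 + 54*(-288)) = (-266423/4 + 1/(-260785)) + (-1 - 15552) = (-266423/4 - 1/260785) - 15553 = -69479122059/1043140 - 15553 = -85703078479/1043140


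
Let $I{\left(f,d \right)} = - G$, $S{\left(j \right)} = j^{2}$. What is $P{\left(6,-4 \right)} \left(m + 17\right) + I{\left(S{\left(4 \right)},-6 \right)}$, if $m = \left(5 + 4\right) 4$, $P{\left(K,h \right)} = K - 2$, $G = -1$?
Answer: $213$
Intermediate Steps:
$P{\left(K,h \right)} = -2 + K$
$m = 36$ ($m = 9 \cdot 4 = 36$)
$I{\left(f,d \right)} = 1$ ($I{\left(f,d \right)} = \left(-1\right) \left(-1\right) = 1$)
$P{\left(6,-4 \right)} \left(m + 17\right) + I{\left(S{\left(4 \right)},-6 \right)} = \left(-2 + 6\right) \left(36 + 17\right) + 1 = 4 \cdot 53 + 1 = 212 + 1 = 213$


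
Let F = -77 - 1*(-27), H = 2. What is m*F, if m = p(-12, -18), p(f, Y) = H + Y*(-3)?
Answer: -2800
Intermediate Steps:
p(f, Y) = 2 - 3*Y (p(f, Y) = 2 + Y*(-3) = 2 - 3*Y)
m = 56 (m = 2 - 3*(-18) = 2 + 54 = 56)
F = -50 (F = -77 + 27 = -50)
m*F = 56*(-50) = -2800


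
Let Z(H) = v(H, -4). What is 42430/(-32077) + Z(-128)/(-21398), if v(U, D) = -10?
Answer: -453798185/343191823 ≈ -1.3223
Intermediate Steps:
Z(H) = -10
42430/(-32077) + Z(-128)/(-21398) = 42430/(-32077) - 10/(-21398) = 42430*(-1/32077) - 10*(-1/21398) = -42430/32077 + 5/10699 = -453798185/343191823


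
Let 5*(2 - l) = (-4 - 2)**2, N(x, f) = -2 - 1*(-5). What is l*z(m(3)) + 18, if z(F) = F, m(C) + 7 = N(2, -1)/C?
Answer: 246/5 ≈ 49.200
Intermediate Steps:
N(x, f) = 3 (N(x, f) = -2 + 5 = 3)
m(C) = -7 + 3/C
l = -26/5 (l = 2 - (-4 - 2)**2/5 = 2 - 1/5*(-6)**2 = 2 - 1/5*36 = 2 - 36/5 = -26/5 ≈ -5.2000)
l*z(m(3)) + 18 = -26*(-7 + 3/3)/5 + 18 = -26*(-7 + 3*(1/3))/5 + 18 = -26*(-7 + 1)/5 + 18 = -26/5*(-6) + 18 = 156/5 + 18 = 246/5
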